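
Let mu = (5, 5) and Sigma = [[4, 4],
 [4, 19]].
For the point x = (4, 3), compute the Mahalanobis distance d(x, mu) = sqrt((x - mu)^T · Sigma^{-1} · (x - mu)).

Step 1 — centre the observation: (x - mu) = (-1, -2).

Step 2 — invert Sigma. det(Sigma) = 4·19 - (4)² = 60.
  Sigma^{-1} = (1/det) · [[d, -b], [-b, a]] = [[0.3167, -0.0667],
 [-0.0667, 0.0667]].

Step 3 — form the quadratic (x - mu)^T · Sigma^{-1} · (x - mu):
  Sigma^{-1} · (x - mu) = (-0.1833, -0.0667).
  (x - mu)^T · [Sigma^{-1} · (x - mu)] = (-1)·(-0.1833) + (-2)·(-0.0667) = 0.3167.

Step 4 — take square root: d = √(0.3167) ≈ 0.5627.

d(x, mu) = √(0.3167) ≈ 0.5627


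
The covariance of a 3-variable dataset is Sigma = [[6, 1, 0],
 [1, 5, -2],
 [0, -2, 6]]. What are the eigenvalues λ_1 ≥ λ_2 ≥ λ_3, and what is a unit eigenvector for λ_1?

Step 1 — characteristic polynomial p(λ) = det(λI - Sigma) = λ³ - tr·λ² + c_1·λ - det, where tr = trace, c_1 = sum of the principal 2×2 minors, det = det(Sigma):
  tr = 6 + 5 + 6 = 17,
  c_1 = (6·5 - (1)²) + (6·6 - (0)²) + (5·6 - (-2)²) = 29 + 36 + 26 = 91,
  det = 6·(5·6 - (-2)²) - (1)·((1)·6 - (-2)·(0)) + (0)·((1)·(-2) - 5·(0)) = 6·(26) - (1)·(6) + (0)·(-2) = 150.
  So p(λ) = λ³ - 17λ² + 91λ - 150.
Step 2 — look for an integer root (rational root theorem: any rational root is an integer divisor of 150). Testing λ = 6:
  p(6) = 216 - 612 + 546 - 150 = 0  ✓
  Dividing out (λ - 6): p(λ) = (λ - 6)(λ² - 11λ + 25).
Step 3 — remaining eigenvalues from the quadratic λ² - 11λ + 25 = 0:
  Δ = 11² - 4·25 = 121 - 100 = 21,  λ = (11 ± √21)/2 = (11 ± 4.5826)/2 ≈ 7.7913 or 3.2087.
  Sorted: λ_1 = 7.7913,  λ_2 = 6,  λ_3 = 3.2087  (check: sum = 17 = tr ✓).

Step 4 — unit eigenvector for λ_1 ≈ 7.7913: v spans the null space of (Sigma - λ_1 I), whose rows are
  r_1 = (-1.7913, 1, 0),  r_2 = (1, -2.7913, -2),  r_3 = (0, -2, -1.7913).
  v is orthogonal to every row, so take v ∝ r_1 × r_2 = ((1)·(-2) - (0)·(-2.7913), (0)·(1) - (-1.7913)·(-2), (-1.7913)·(-2.7913) - (1)·(1)) ≈ (-2, -3.5826, 4).
  Rescale (multiply by -1 so the first nonzero entry is positive): u = (2, 3.5826, -4).
  ||u|| = √((2)² + (3.5826)² + (-4)²) = √(32.8348) ≈ 5.7302,  v_1 = u/||u|| ≈ (0.349, 0.6252, -0.6981) (||v_1|| = 1).

λ_1 = 7.7913,  λ_2 = 6,  λ_3 = 3.2087;  v_1 ≈ (0.349, 0.6252, -0.6981)


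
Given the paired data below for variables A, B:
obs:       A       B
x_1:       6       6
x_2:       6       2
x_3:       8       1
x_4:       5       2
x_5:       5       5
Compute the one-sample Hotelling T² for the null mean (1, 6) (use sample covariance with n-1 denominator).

Step 1 — sample mean vector:
  mean(A) = (6 + 6 + 8 + 5 + 5) / 5 = 30/5 = 6
  mean(B) = (6 + 2 + 1 + 2 + 5) / 5 = 16/5 = 3.2
  x̄ = (6, 3.2),  deviation x̄ - mu_0 = (6, 3.2) - (1, 6) = (5, -2.8).

Step 2 — sample covariance matrix, S[i,j] = (1/(n-1)) · Σ_k (x_{k,i} - mean_i) · (x_{k,j} - mean_j), divisor n-1 = 4:
  S[A,A] = ((0)·(0) + (0)·(0) + (2)·(2) + (-1)·(-1) + (-1)·(-1)) / 4 = 6/4 = 1.5
  S[A,B] = ((0)·(2.8) + (0)·(-1.2) + (2)·(-2.2) + (-1)·(-1.2) + (-1)·(1.8)) / 4 = -5/4 = -1.25
  S[B,B] = ((2.8)·(2.8) + (-1.2)·(-1.2) + (-2.2)·(-2.2) + (-1.2)·(-1.2) + (1.8)·(1.8)) / 4 = 18.8/4 = 4.7
  S = [[1.5, -1.25],
 [-1.25, 4.7]].

Step 3 — invert S. det(S) = 1.5·4.7 - (-1.25)² = 5.4875.
  S^{-1} = (1/det) · [[d, -b], [-b, a]] = [[0.8565, 0.2278],
 [0.2278, 0.2733]].

Step 4 — quadratic form (x̄ - mu_0)^T · S^{-1} · (x̄ - mu_0):
  S^{-1} · (x̄ - mu_0) = (3.6446, 0.3736),
  (x̄ - mu_0)^T · [...] = (5)·(3.6446) + (-2.8)·(0.3736) = 17.1772.

Step 5 — scale by n: T² = 5 · 17.1772 = 85.8861.

T² ≈ 85.8861


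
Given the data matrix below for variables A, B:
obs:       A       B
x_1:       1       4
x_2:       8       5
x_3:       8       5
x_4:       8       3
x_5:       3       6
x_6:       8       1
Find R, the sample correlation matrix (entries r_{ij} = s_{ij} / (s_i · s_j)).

Step 1 — column means:
  mean(A) = (1 + 8 + 8 + 8 + 3 + 8) / 6 = 36/6 = 6
  mean(B) = (4 + 5 + 5 + 3 + 6 + 1) / 6 = 24/6 = 4

Step 2 — sample variances and covariances s[i,j] = (1/(n-1)) · Σ_k (x_{k,i} - mean_i) · (x_{k,j} - mean_j), with n-1 = 5:
  s[A,A] = ((-5)·(-5) + (2)·(2) + (2)·(2) + (2)·(2) + (-3)·(-3) + (2)·(2)) / 5 = 50/5 = 10
  s[A,B] = ((-5)·(0) + (2)·(1) + (2)·(1) + (2)·(-1) + (-3)·(2) + (2)·(-3)) / 5 = -10/5 = -2
  s[B,B] = ((0)·(0) + (1)·(1) + (1)·(1) + (-1)·(-1) + (2)·(2) + (-3)·(-3)) / 5 = 16/5 = 3.2
  Sample standard deviations s_i = √(s[i,i]):
  s(A) = √(10) = 3.1623
  s(B) = √(3.2) = 1.7889

Step 3 — r_{ij} = s_{ij} / (s_i · s_j):
  r[A,A] = 1 (diagonal).
  r[A,B] = -2 / (3.1623 · 1.7889) = -2 / 5.6569 = -0.3536
  r[B,B] = 1 (diagonal).

R is symmetric with unit diagonal. Assembling:

R = [[1, -0.3536],
 [-0.3536, 1]]


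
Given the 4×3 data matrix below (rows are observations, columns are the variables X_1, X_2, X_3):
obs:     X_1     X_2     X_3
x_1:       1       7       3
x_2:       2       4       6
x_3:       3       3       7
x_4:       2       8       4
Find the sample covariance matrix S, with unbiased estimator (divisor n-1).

Step 1 — column means:
  mean(X_1) = (1 + 2 + 3 + 2) / 4 = 8/4 = 2
  mean(X_2) = (7 + 4 + 3 + 8) / 4 = 22/4 = 5.5
  mean(X_3) = (3 + 6 + 7 + 4) / 4 = 20/4 = 5

Step 2 — sample covariance S[i,j] = (1/(n-1)) · Σ_k (x_{k,i} - mean_i) · (x_{k,j} - mean_j), with n-1 = 3.
  S[X_1,X_1] = ((-1)·(-1) + (0)·(0) + (1)·(1) + (0)·(0)) / 3 = 2/3 = 0.6667
  S[X_1,X_2] = ((-1)·(1.5) + (0)·(-1.5) + (1)·(-2.5) + (0)·(2.5)) / 3 = -4/3 = -1.3333
  S[X_1,X_3] = ((-1)·(-2) + (0)·(1) + (1)·(2) + (0)·(-1)) / 3 = 4/3 = 1.3333
  S[X_2,X_2] = ((1.5)·(1.5) + (-1.5)·(-1.5) + (-2.5)·(-2.5) + (2.5)·(2.5)) / 3 = 17/3 = 5.6667
  S[X_2,X_3] = ((1.5)·(-2) + (-1.5)·(1) + (-2.5)·(2) + (2.5)·(-1)) / 3 = -12/3 = -4
  S[X_3,X_3] = ((-2)·(-2) + (1)·(1) + (2)·(2) + (-1)·(-1)) / 3 = 10/3 = 3.3333

S is symmetric (S[j,i] = S[i,j]). Assembling:

S = [[0.6667, -1.3333, 1.3333],
 [-1.3333, 5.6667, -4],
 [1.3333, -4, 3.3333]]


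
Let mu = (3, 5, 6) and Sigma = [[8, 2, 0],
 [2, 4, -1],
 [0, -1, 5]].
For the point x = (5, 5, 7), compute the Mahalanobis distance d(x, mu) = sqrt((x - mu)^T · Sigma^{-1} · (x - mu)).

Step 1 — centre the observation: (x - mu) = (2, 0, 1).

Step 2 — invert Sigma (cofactor / det for 3×3, or solve directly):
  Sigma^{-1} = [[0.1439, -0.0758, -0.0152],
 [-0.0758, 0.303, 0.0606],
 [-0.0152, 0.0606, 0.2121]].

Step 3 — form the quadratic (x - mu)^T · Sigma^{-1} · (x - mu):
  Sigma^{-1} · (x - mu) = (0.2727, -0.0909, 0.1818).
  (x - mu)^T · [Sigma^{-1} · (x - mu)] = (2)·(0.2727) + (0)·(-0.0909) + (1)·(0.1818) = 0.7273.

Step 4 — take square root: d = √(0.7273) ≈ 0.8528.

d(x, mu) = √(0.7273) ≈ 0.8528


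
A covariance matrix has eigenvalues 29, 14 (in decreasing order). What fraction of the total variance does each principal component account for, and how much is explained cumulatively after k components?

Step 1 — total variance = trace(Sigma) = Σ λ_i = 29 + 14 = 43.

Step 2 — fraction explained by component i = λ_i / Σ λ:
  PC1: 29/43 = 0.6744
  PC2: 14/43 = 0.3256

Step 3 — cumulative fraction after k components = (λ_1 + ... + λ_k) / Σ λ:
  k = 1: 29/43 = 0.6744
  k = 2: (29 + 14)/43 = 43/43 = 1

Summary (fraction, with percent):

explained: PC1 0.6744 (67.44%), PC2 0.3256 (32.56%);  cumulative: 0.6744, 1


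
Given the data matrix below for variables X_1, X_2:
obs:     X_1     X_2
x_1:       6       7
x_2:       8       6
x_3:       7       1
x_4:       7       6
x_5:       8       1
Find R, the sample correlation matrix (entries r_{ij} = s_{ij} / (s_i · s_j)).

Step 1 — column means:
  mean(X_1) = (6 + 8 + 7 + 7 + 8) / 5 = 36/5 = 7.2
  mean(X_2) = (7 + 6 + 1 + 6 + 1) / 5 = 21/5 = 4.2

Step 2 — sample variances and covariances s[i,j] = (1/(n-1)) · Σ_k (x_{k,i} - mean_i) · (x_{k,j} - mean_j), with n-1 = 4:
  s[X_1,X_1] = ((-1.2)·(-1.2) + (0.8)·(0.8) + (-0.2)·(-0.2) + (-0.2)·(-0.2) + (0.8)·(0.8)) / 4 = 2.8/4 = 0.7
  s[X_1,X_2] = ((-1.2)·(2.8) + (0.8)·(1.8) + (-0.2)·(-3.2) + (-0.2)·(1.8) + (0.8)·(-3.2)) / 4 = -4.2/4 = -1.05
  s[X_2,X_2] = ((2.8)·(2.8) + (1.8)·(1.8) + (-3.2)·(-3.2) + (1.8)·(1.8) + (-3.2)·(-3.2)) / 4 = 34.8/4 = 8.7
  Sample standard deviations s_i = √(s[i,i]):
  s(X_1) = √(0.7) = 0.8367
  s(X_2) = √(8.7) = 2.9496

Step 3 — r_{ij} = s_{ij} / (s_i · s_j):
  r[X_1,X_1] = 1 (diagonal).
  r[X_1,X_2] = -1.05 / (0.8367 · 2.9496) = -1.05 / 2.4678 = -0.4255
  r[X_2,X_2] = 1 (diagonal).

R is symmetric with unit diagonal. Assembling:

R = [[1, -0.4255],
 [-0.4255, 1]]


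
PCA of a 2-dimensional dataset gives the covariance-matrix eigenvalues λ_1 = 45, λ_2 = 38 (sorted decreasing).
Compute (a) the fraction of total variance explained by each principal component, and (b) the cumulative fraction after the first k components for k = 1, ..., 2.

Step 1 — total variance = trace(Sigma) = Σ λ_i = 45 + 38 = 83.

Step 2 — fraction explained by component i = λ_i / Σ λ:
  PC1: 45/83 = 0.5422
  PC2: 38/83 = 0.4578

Step 3 — cumulative fraction after k components = (λ_1 + ... + λ_k) / Σ λ:
  k = 1: 45/83 = 0.5422
  k = 2: (45 + 38)/83 = 83/83 = 1

Summary (fraction, with percent):

explained: PC1 0.5422 (54.22%), PC2 0.4578 (45.78%);  cumulative: 0.5422, 1


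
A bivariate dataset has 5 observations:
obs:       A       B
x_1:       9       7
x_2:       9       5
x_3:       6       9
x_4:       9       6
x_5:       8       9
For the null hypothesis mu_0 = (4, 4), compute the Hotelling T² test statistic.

Step 1 — sample mean vector:
  mean(A) = (9 + 9 + 6 + 9 + 8) / 5 = 41/5 = 8.2
  mean(B) = (7 + 5 + 9 + 6 + 9) / 5 = 36/5 = 7.2
  x̄ = (8.2, 7.2),  deviation x̄ - mu_0 = (8.2, 7.2) - (4, 4) = (4.2, 3.2).

Step 2 — sample covariance matrix, S[i,j] = (1/(n-1)) · Σ_k (x_{k,i} - mean_i) · (x_{k,j} - mean_j), divisor n-1 = 4:
  S[A,A] = ((0.8)·(0.8) + (0.8)·(0.8) + (-2.2)·(-2.2) + (0.8)·(0.8) + (-0.2)·(-0.2)) / 4 = 6.8/4 = 1.7
  S[A,B] = ((0.8)·(-0.2) + (0.8)·(-2.2) + (-2.2)·(1.8) + (0.8)·(-1.2) + (-0.2)·(1.8)) / 4 = -7.2/4 = -1.8
  S[B,B] = ((-0.2)·(-0.2) + (-2.2)·(-2.2) + (1.8)·(1.8) + (-1.2)·(-1.2) + (1.8)·(1.8)) / 4 = 12.8/4 = 3.2
  S = [[1.7, -1.8],
 [-1.8, 3.2]].

Step 3 — invert S. det(S) = 1.7·3.2 - (-1.8)² = 2.2.
  S^{-1} = (1/det) · [[d, -b], [-b, a]] = [[1.4545, 0.8182],
 [0.8182, 0.7727]].

Step 4 — quadratic form (x̄ - mu_0)^T · S^{-1} · (x̄ - mu_0):
  S^{-1} · (x̄ - mu_0) = (8.7273, 5.9091),
  (x̄ - mu_0)^T · [...] = (4.2)·(8.7273) + (3.2)·(5.9091) = 55.5636.

Step 5 — scale by n: T² = 5 · 55.5636 = 277.8182.

T² ≈ 277.8182


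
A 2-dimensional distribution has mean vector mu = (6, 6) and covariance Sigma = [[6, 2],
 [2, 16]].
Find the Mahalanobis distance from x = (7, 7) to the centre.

Step 1 — centre the observation: (x - mu) = (1, 1).

Step 2 — invert Sigma. det(Sigma) = 6·16 - (2)² = 92.
  Sigma^{-1} = (1/det) · [[d, -b], [-b, a]] = [[0.1739, -0.0217],
 [-0.0217, 0.0652]].

Step 3 — form the quadratic (x - mu)^T · Sigma^{-1} · (x - mu):
  Sigma^{-1} · (x - mu) = (0.1522, 0.0435).
  (x - mu)^T · [Sigma^{-1} · (x - mu)] = (1)·(0.1522) + (1)·(0.0435) = 0.1957.

Step 4 — take square root: d = √(0.1957) ≈ 0.4423.

d(x, mu) = √(0.1957) ≈ 0.4423


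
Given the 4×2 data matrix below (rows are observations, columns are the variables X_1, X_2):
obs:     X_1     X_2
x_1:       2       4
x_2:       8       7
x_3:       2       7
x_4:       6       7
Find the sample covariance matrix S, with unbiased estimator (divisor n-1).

Step 1 — column means:
  mean(X_1) = (2 + 8 + 2 + 6) / 4 = 18/4 = 4.5
  mean(X_2) = (4 + 7 + 7 + 7) / 4 = 25/4 = 6.25

Step 2 — sample covariance S[i,j] = (1/(n-1)) · Σ_k (x_{k,i} - mean_i) · (x_{k,j} - mean_j), with n-1 = 3.
  S[X_1,X_1] = ((-2.5)·(-2.5) + (3.5)·(3.5) + (-2.5)·(-2.5) + (1.5)·(1.5)) / 3 = 27/3 = 9
  S[X_1,X_2] = ((-2.5)·(-2.25) + (3.5)·(0.75) + (-2.5)·(0.75) + (1.5)·(0.75)) / 3 = 7.5/3 = 2.5
  S[X_2,X_2] = ((-2.25)·(-2.25) + (0.75)·(0.75) + (0.75)·(0.75) + (0.75)·(0.75)) / 3 = 6.75/3 = 2.25

S is symmetric (S[j,i] = S[i,j]). Assembling:

S = [[9, 2.5],
 [2.5, 2.25]]


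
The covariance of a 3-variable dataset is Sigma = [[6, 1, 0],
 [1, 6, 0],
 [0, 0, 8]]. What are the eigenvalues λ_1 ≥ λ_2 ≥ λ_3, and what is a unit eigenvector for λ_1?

Step 1 — characteristic polynomial p(λ) = det(λI - Sigma) = λ³ - tr·λ² + c_1·λ - det, where tr = trace, c_1 = sum of the principal 2×2 minors, det = det(Sigma):
  tr = 6 + 6 + 8 = 20,
  c_1 = (6·6 - (1)²) + (6·8 - (0)²) + (6·8 - (0)²) = 35 + 48 + 48 = 131,
  det = 6·(6·8 - (0)²) - (1)·((1)·8 - (0)·(0)) + (0)·((1)·(0) - 6·(0)) = 6·(48) - (1)·(8) + (0)·(0) = 280.
  So p(λ) = λ³ - 20λ² + 131λ - 280.
Step 2 — look for an integer root (rational root theorem: any rational root is an integer divisor of 280). Testing λ = 5:
  p(5) = 125 - 500 + 655 - 280 = 0  ✓
  Dividing out (λ - 5): p(λ) = (λ - 5)(λ² - 15λ + 56).
Step 3 — remaining eigenvalues from the quadratic λ² - 15λ + 56 = 0:
  Δ = 15² - 4·56 = 225 - 224 = 1,  λ = (15 ± √1)/2 = (15 ± 1)/2 = 8 or 7.
  Sorted: λ_1 = 8,  λ_2 = 7,  λ_3 = 5  (check: sum = 20 = tr ✓).

Step 4 — unit eigenvector for λ_1 = 8: v spans the null space of (Sigma - λ_1 I), whose rows are
  r_1 = (-2, 1, 0),  r_2 = (1, -2, 0),  r_3 = (0, 0, 0).
  v is orthogonal to every row, so take v ∝ r_1 × r_2 = ((1)·(0) - (0)·(-2), (0)·(1) - (-2)·(0), (-2)·(-2) - (1)·(1)) = (0, 0, 3).
  Rescale (divide by 3): u = (0, 0, 1).
  ||u|| = √((0)² + (0)² + (1)²) = √(1) = 1,  v_1 = u/||u|| ≈ (0, 0, 1) (||v_1|| = 1).

λ_1 = 8,  λ_2 = 7,  λ_3 = 5;  v_1 ≈ (0, 0, 1)


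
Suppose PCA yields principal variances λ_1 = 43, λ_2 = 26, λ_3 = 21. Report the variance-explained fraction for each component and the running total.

Step 1 — total variance = trace(Sigma) = Σ λ_i = 43 + 26 + 21 = 90.

Step 2 — fraction explained by component i = λ_i / Σ λ:
  PC1: 43/90 = 0.4778
  PC2: 26/90 = 0.2889
  PC3: 21/90 = 0.2333

Step 3 — cumulative fraction after k components = (λ_1 + ... + λ_k) / Σ λ:
  k = 1: 43/90 = 0.4778
  k = 2: (43 + 26)/90 = 69/90 = 0.7667
  k = 3: (43 + 26 + 21)/90 = 90/90 = 1

Summary (fraction, with percent):

explained: PC1 0.4778 (47.78%), PC2 0.2889 (28.89%), PC3 0.2333 (23.33%);  cumulative: 0.4778, 0.7667, 1


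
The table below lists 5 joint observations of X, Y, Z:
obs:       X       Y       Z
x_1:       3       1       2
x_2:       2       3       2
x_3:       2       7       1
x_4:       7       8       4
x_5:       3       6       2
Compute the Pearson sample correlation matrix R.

Step 1 — column means:
  mean(X) = (3 + 2 + 2 + 7 + 3) / 5 = 17/5 = 3.4
  mean(Y) = (1 + 3 + 7 + 8 + 6) / 5 = 25/5 = 5
  mean(Z) = (2 + 2 + 1 + 4 + 2) / 5 = 11/5 = 2.2

Step 2 — sample variances and covariances s[i,j] = (1/(n-1)) · Σ_k (x_{k,i} - mean_i) · (x_{k,j} - mean_j), with n-1 = 4:
  s[X,X] = ((-0.4)·(-0.4) + (-1.4)·(-1.4) + (-1.4)·(-1.4) + (3.6)·(3.6) + (-0.4)·(-0.4)) / 4 = 17.2/4 = 4.3
  s[X,Y] = ((-0.4)·(-4) + (-1.4)·(-2) + (-1.4)·(2) + (3.6)·(3) + (-0.4)·(1)) / 4 = 12/4 = 3
  s[X,Z] = ((-0.4)·(-0.2) + (-1.4)·(-0.2) + (-1.4)·(-1.2) + (3.6)·(1.8) + (-0.4)·(-0.2)) / 4 = 8.6/4 = 2.15
  s[Y,Y] = ((-4)·(-4) + (-2)·(-2) + (2)·(2) + (3)·(3) + (1)·(1)) / 4 = 34/4 = 8.5
  s[Y,Z] = ((-4)·(-0.2) + (-2)·(-0.2) + (2)·(-1.2) + (3)·(1.8) + (1)·(-0.2)) / 4 = 4/4 = 1
  s[Z,Z] = ((-0.2)·(-0.2) + (-0.2)·(-0.2) + (-1.2)·(-1.2) + (1.8)·(1.8) + (-0.2)·(-0.2)) / 4 = 4.8/4 = 1.2
  Sample standard deviations s_i = √(s[i,i]):
  s(X) = √(4.3) = 2.0736
  s(Y) = √(8.5) = 2.9155
  s(Z) = √(1.2) = 1.0954

Step 3 — r_{ij} = s_{ij} / (s_i · s_j):
  r[X,X] = 1 (diagonal).
  r[X,Y] = 3 / (2.0736 · 2.9155) = 3 / 6.0457 = 0.4962
  r[X,Z] = 2.15 / (2.0736 · 1.0954) = 2.15 / 2.2716 = 0.9465
  r[Y,Y] = 1 (diagonal).
  r[Y,Z] = 1 / (2.9155 · 1.0954) = 1 / 3.1937 = 0.3131
  r[Z,Z] = 1 (diagonal).

R is symmetric with unit diagonal. Assembling:

R = [[1, 0.4962, 0.9465],
 [0.4962, 1, 0.3131],
 [0.9465, 0.3131, 1]]


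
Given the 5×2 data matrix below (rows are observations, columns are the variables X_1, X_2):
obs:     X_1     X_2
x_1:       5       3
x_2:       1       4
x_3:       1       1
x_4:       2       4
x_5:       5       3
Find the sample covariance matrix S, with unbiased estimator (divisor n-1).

Step 1 — column means:
  mean(X_1) = (5 + 1 + 1 + 2 + 5) / 5 = 14/5 = 2.8
  mean(X_2) = (3 + 4 + 1 + 4 + 3) / 5 = 15/5 = 3

Step 2 — sample covariance S[i,j] = (1/(n-1)) · Σ_k (x_{k,i} - mean_i) · (x_{k,j} - mean_j), with n-1 = 4.
  S[X_1,X_1] = ((2.2)·(2.2) + (-1.8)·(-1.8) + (-1.8)·(-1.8) + (-0.8)·(-0.8) + (2.2)·(2.2)) / 4 = 16.8/4 = 4.2
  S[X_1,X_2] = ((2.2)·(0) + (-1.8)·(1) + (-1.8)·(-2) + (-0.8)·(1) + (2.2)·(0)) / 4 = 1/4 = 0.25
  S[X_2,X_2] = ((0)·(0) + (1)·(1) + (-2)·(-2) + (1)·(1) + (0)·(0)) / 4 = 6/4 = 1.5

S is symmetric (S[j,i] = S[i,j]). Assembling:

S = [[4.2, 0.25],
 [0.25, 1.5]]


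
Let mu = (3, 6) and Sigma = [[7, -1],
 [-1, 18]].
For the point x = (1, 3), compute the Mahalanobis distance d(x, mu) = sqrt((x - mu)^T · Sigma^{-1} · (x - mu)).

Step 1 — centre the observation: (x - mu) = (-2, -3).

Step 2 — invert Sigma. det(Sigma) = 7·18 - (-1)² = 125.
  Sigma^{-1} = (1/det) · [[d, -b], [-b, a]] = [[0.144, 0.008],
 [0.008, 0.056]].

Step 3 — form the quadratic (x - mu)^T · Sigma^{-1} · (x - mu):
  Sigma^{-1} · (x - mu) = (-0.312, -0.184).
  (x - mu)^T · [Sigma^{-1} · (x - mu)] = (-2)·(-0.312) + (-3)·(-0.184) = 1.176.

Step 4 — take square root: d = √(1.176) ≈ 1.0844.

d(x, mu) = √(1.176) ≈ 1.0844


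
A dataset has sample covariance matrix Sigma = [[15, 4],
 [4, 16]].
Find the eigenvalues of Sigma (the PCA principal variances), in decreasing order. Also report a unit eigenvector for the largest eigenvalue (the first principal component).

Step 1 — characteristic polynomial of 2×2 Sigma:
  det(Sigma - λI) = λ² - trace · λ + det = 0.
  trace = 15 + 16 = 31, det = 15·16 - (4)² = 224.
Step 2 — discriminant:
  Δ = trace² - 4·det = 961 - 896 = 65.
Step 3 — eigenvalues:
  λ = (trace ± √Δ)/2 = (31 ± 8.0623)/2,
  λ_1 = 19.5311,  λ_2 = 11.4689.

Step 4 — unit eigenvector for λ_1: solve (Sigma - λ_1 I)v = 0. First row:
  (15 - 19.5311)·v_x + (4)·v_y = 0, i.e. (-4.5311)·v_x + (4)·v_y = 0,
  so v ∝ (b, λ_1 - a) = (4, 4.5311) = u.
  ||u|| = √((4)² + (4.5311)²) = √(36.5311) ≈ 6.0441,
  v_1 = u/||u|| ≈ (0.6618, 0.7497) (||v_1|| = 1).

λ_1 = 19.5311,  λ_2 = 11.4689;  v_1 ≈ (0.6618, 0.7497)


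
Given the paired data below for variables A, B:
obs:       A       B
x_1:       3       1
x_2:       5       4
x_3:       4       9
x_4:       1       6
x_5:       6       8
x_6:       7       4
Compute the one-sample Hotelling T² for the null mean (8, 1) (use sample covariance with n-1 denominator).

Step 1 — sample mean vector:
  mean(A) = (3 + 5 + 4 + 1 + 6 + 7) / 6 = 26/6 = 4.3333
  mean(B) = (1 + 4 + 9 + 6 + 8 + 4) / 6 = 32/6 = 5.3333
  x̄ = (4.3333, 5.3333),  deviation x̄ - mu_0 = (4.3333, 5.3333) - (8, 1) = (-3.6667, 4.3333).

Step 2 — sample covariance matrix, S[i,j] = (1/(n-1)) · Σ_k (x_{k,i} - mean_i) · (x_{k,j} - mean_j), divisor n-1 = 5:
  S[A,A] = ((-1.3333)·(-1.3333) + (0.6667)·(0.6667) + (-0.3333)·(-0.3333) + (-3.3333)·(-3.3333) + (1.6667)·(1.6667) + (2.6667)·(2.6667)) / 5 = 23.3333/5 = 4.6667
  S[A,B] = ((-1.3333)·(-4.3333) + (0.6667)·(-1.3333) + (-0.3333)·(3.6667) + (-3.3333)·(0.6667) + (1.6667)·(2.6667) + (2.6667)·(-1.3333)) / 5 = 2.3333/5 = 0.4667
  S[B,B] = ((-4.3333)·(-4.3333) + (-1.3333)·(-1.3333) + (3.6667)·(3.6667) + (0.6667)·(0.6667) + (2.6667)·(2.6667) + (-1.3333)·(-1.3333)) / 5 = 43.3333/5 = 8.6667
  S = [[4.6667, 0.4667],
 [0.4667, 8.6667]].

Step 3 — invert S. det(S) = 4.6667·8.6667 - (0.4667)² = 40.2267.
  S^{-1} = (1/det) · [[d, -b], [-b, a]] = [[0.2154, -0.0116],
 [-0.0116, 0.116]].

Step 4 — quadratic form (x̄ - mu_0)^T · S^{-1} · (x̄ - mu_0):
  S^{-1} · (x̄ - mu_0) = (-0.8402, 0.5452),
  (x̄ - mu_0)^T · [...] = (-3.6667)·(-0.8402) + (4.3333)·(0.5452) = 5.4436.

Step 5 — scale by n: T² = 6 · 5.4436 = 32.6616.

T² ≈ 32.6616


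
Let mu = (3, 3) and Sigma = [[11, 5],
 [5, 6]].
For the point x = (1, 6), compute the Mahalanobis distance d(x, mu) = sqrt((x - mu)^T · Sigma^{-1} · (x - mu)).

Step 1 — centre the observation: (x - mu) = (-2, 3).

Step 2 — invert Sigma. det(Sigma) = 11·6 - (5)² = 41.
  Sigma^{-1} = (1/det) · [[d, -b], [-b, a]] = [[0.1463, -0.122],
 [-0.122, 0.2683]].

Step 3 — form the quadratic (x - mu)^T · Sigma^{-1} · (x - mu):
  Sigma^{-1} · (x - mu) = (-0.6585, 1.0488).
  (x - mu)^T · [Sigma^{-1} · (x - mu)] = (-2)·(-0.6585) + (3)·(1.0488) = 4.4634.

Step 4 — take square root: d = √(4.4634) ≈ 2.1127.

d(x, mu) = √(4.4634) ≈ 2.1127


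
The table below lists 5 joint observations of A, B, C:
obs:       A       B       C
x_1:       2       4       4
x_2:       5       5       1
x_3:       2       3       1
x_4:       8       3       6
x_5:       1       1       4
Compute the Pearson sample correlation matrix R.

Step 1 — column means:
  mean(A) = (2 + 5 + 2 + 8 + 1) / 5 = 18/5 = 3.6
  mean(B) = (4 + 5 + 3 + 3 + 1) / 5 = 16/5 = 3.2
  mean(C) = (4 + 1 + 1 + 6 + 4) / 5 = 16/5 = 3.2

Step 2 — sample variances and covariances s[i,j] = (1/(n-1)) · Σ_k (x_{k,i} - mean_i) · (x_{k,j} - mean_j), with n-1 = 4:
  s[A,A] = ((-1.6)·(-1.6) + (1.4)·(1.4) + (-1.6)·(-1.6) + (4.4)·(4.4) + (-2.6)·(-2.6)) / 4 = 33.2/4 = 8.3
  s[A,B] = ((-1.6)·(0.8) + (1.4)·(1.8) + (-1.6)·(-0.2) + (4.4)·(-0.2) + (-2.6)·(-2.2)) / 4 = 6.4/4 = 1.6
  s[A,C] = ((-1.6)·(0.8) + (1.4)·(-2.2) + (-1.6)·(-2.2) + (4.4)·(2.8) + (-2.6)·(0.8)) / 4 = 9.4/4 = 2.35
  s[B,B] = ((0.8)·(0.8) + (1.8)·(1.8) + (-0.2)·(-0.2) + (-0.2)·(-0.2) + (-2.2)·(-2.2)) / 4 = 8.8/4 = 2.2
  s[B,C] = ((0.8)·(0.8) + (1.8)·(-2.2) + (-0.2)·(-2.2) + (-0.2)·(2.8) + (-2.2)·(0.8)) / 4 = -5.2/4 = -1.3
  s[C,C] = ((0.8)·(0.8) + (-2.2)·(-2.2) + (-2.2)·(-2.2) + (2.8)·(2.8) + (0.8)·(0.8)) / 4 = 18.8/4 = 4.7
  Sample standard deviations s_i = √(s[i,i]):
  s(A) = √(8.3) = 2.881
  s(B) = √(2.2) = 1.4832
  s(C) = √(4.7) = 2.1679

Step 3 — r_{ij} = s_{ij} / (s_i · s_j):
  r[A,A] = 1 (diagonal).
  r[A,B] = 1.6 / (2.881 · 1.4832) = 1.6 / 4.2732 = 0.3744
  r[A,C] = 2.35 / (2.881 · 2.1679) = 2.35 / 6.2458 = 0.3763
  r[B,B] = 1 (diagonal).
  r[B,C] = -1.3 / (1.4832 · 2.1679) = -1.3 / 3.2156 = -0.4043
  r[C,C] = 1 (diagonal).

R is symmetric with unit diagonal. Assembling:

R = [[1, 0.3744, 0.3763],
 [0.3744, 1, -0.4043],
 [0.3763, -0.4043, 1]]


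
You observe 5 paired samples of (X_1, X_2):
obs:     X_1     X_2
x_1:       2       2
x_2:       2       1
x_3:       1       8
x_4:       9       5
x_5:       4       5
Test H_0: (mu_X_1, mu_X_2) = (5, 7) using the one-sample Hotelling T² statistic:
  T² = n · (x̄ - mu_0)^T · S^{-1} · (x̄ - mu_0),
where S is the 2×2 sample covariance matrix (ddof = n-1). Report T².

Step 1 — sample mean vector:
  mean(X_1) = (2 + 2 + 1 + 9 + 4) / 5 = 18/5 = 3.6
  mean(X_2) = (2 + 1 + 8 + 5 + 5) / 5 = 21/5 = 4.2
  x̄ = (3.6, 4.2),  deviation x̄ - mu_0 = (3.6, 4.2) - (5, 7) = (-1.4, -2.8).

Step 2 — sample covariance matrix, S[i,j] = (1/(n-1)) · Σ_k (x_{k,i} - mean_i) · (x_{k,j} - mean_j), divisor n-1 = 4:
  S[X_1,X_1] = ((-1.6)·(-1.6) + (-1.6)·(-1.6) + (-2.6)·(-2.6) + (5.4)·(5.4) + (0.4)·(0.4)) / 4 = 41.2/4 = 10.3
  S[X_1,X_2] = ((-1.6)·(-2.2) + (-1.6)·(-3.2) + (-2.6)·(3.8) + (5.4)·(0.8) + (0.4)·(0.8)) / 4 = 3.4/4 = 0.85
  S[X_2,X_2] = ((-2.2)·(-2.2) + (-3.2)·(-3.2) + (3.8)·(3.8) + (0.8)·(0.8) + (0.8)·(0.8)) / 4 = 30.8/4 = 7.7
  S = [[10.3, 0.85],
 [0.85, 7.7]].

Step 3 — invert S. det(S) = 10.3·7.7 - (0.85)² = 78.5875.
  S^{-1} = (1/det) · [[d, -b], [-b, a]] = [[0.098, -0.0108],
 [-0.0108, 0.1311]].

Step 4 — quadratic form (x̄ - mu_0)^T · S^{-1} · (x̄ - mu_0):
  S^{-1} · (x̄ - mu_0) = (-0.1069, -0.3518),
  (x̄ - mu_0)^T · [...] = (-1.4)·(-0.1069) + (-2.8)·(-0.3518) = 1.1348.

Step 5 — scale by n: T² = 5 · 1.1348 = 5.6739.

T² ≈ 5.6739


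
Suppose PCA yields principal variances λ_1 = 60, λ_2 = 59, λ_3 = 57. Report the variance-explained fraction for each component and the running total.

Step 1 — total variance = trace(Sigma) = Σ λ_i = 60 + 59 + 57 = 176.

Step 2 — fraction explained by component i = λ_i / Σ λ:
  PC1: 60/176 = 0.3409
  PC2: 59/176 = 0.3352
  PC3: 57/176 = 0.3239

Step 3 — cumulative fraction after k components = (λ_1 + ... + λ_k) / Σ λ:
  k = 1: 60/176 = 0.3409
  k = 2: (60 + 59)/176 = 119/176 = 0.6761
  k = 3: (60 + 59 + 57)/176 = 176/176 = 1

Summary (fraction, with percent):

explained: PC1 0.3409 (34.09%), PC2 0.3352 (33.52%), PC3 0.3239 (32.39%);  cumulative: 0.3409, 0.6761, 1


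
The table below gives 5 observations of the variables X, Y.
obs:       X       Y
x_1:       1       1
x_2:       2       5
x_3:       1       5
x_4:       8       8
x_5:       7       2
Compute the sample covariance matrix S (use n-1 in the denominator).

Step 1 — column means:
  mean(X) = (1 + 2 + 1 + 8 + 7) / 5 = 19/5 = 3.8
  mean(Y) = (1 + 5 + 5 + 8 + 2) / 5 = 21/5 = 4.2

Step 2 — sample covariance S[i,j] = (1/(n-1)) · Σ_k (x_{k,i} - mean_i) · (x_{k,j} - mean_j), with n-1 = 4.
  S[X,X] = ((-2.8)·(-2.8) + (-1.8)·(-1.8) + (-2.8)·(-2.8) + (4.2)·(4.2) + (3.2)·(3.2)) / 4 = 46.8/4 = 11.7
  S[X,Y] = ((-2.8)·(-3.2) + (-1.8)·(0.8) + (-2.8)·(0.8) + (4.2)·(3.8) + (3.2)·(-2.2)) / 4 = 14.2/4 = 3.55
  S[Y,Y] = ((-3.2)·(-3.2) + (0.8)·(0.8) + (0.8)·(0.8) + (3.8)·(3.8) + (-2.2)·(-2.2)) / 4 = 30.8/4 = 7.7

S is symmetric (S[j,i] = S[i,j]). Assembling:

S = [[11.7, 3.55],
 [3.55, 7.7]]


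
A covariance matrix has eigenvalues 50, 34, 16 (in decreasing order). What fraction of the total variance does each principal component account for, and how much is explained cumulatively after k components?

Step 1 — total variance = trace(Sigma) = Σ λ_i = 50 + 34 + 16 = 100.

Step 2 — fraction explained by component i = λ_i / Σ λ:
  PC1: 50/100 = 0.5
  PC2: 34/100 = 0.34
  PC3: 16/100 = 0.16

Step 3 — cumulative fraction after k components = (λ_1 + ... + λ_k) / Σ λ:
  k = 1: 50/100 = 0.5
  k = 2: (50 + 34)/100 = 84/100 = 0.84
  k = 3: (50 + 34 + 16)/100 = 100/100 = 1

Summary (fraction, with percent):

explained: PC1 0.5 (50%), PC2 0.34 (34%), PC3 0.16 (16%);  cumulative: 0.5, 0.84, 1


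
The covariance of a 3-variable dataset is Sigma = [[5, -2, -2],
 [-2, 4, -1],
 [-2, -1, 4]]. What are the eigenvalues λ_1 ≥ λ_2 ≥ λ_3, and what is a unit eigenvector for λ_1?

Step 1 — characteristic polynomial p(λ) = det(λI - Sigma) = λ³ - tr·λ² + c_1·λ - det, where tr = trace, c_1 = sum of the principal 2×2 minors, det = det(Sigma):
  tr = 5 + 4 + 4 = 13,
  c_1 = (5·4 - (-2)²) + (5·4 - (-2)²) + (4·4 - (-1)²) = 16 + 16 + 15 = 47,
  det = 5·(4·4 - (-1)²) - (-2)·((-2)·4 - (-1)·(-2)) + (-2)·((-2)·(-1) - 4·(-2)) = 5·(15) - (-2)·(-10) + (-2)·(10) = 35.
  So p(λ) = λ³ - 13λ² + 47λ - 35.
Step 2 — look for an integer root (rational root theorem: any rational root is an integer divisor of 35). Testing λ = 1:
  p(1) = 1 - 13 + 47 - 35 = 0  ✓
  Dividing out (λ - 1): p(λ) = (λ - 1)(λ² - 12λ + 35).
Step 3 — remaining eigenvalues from the quadratic λ² - 12λ + 35 = 0:
  Δ = 12² - 4·35 = 144 - 140 = 4,  λ = (12 ± √4)/2 = (12 ± 2)/2 = 7 or 5.
  Sorted: λ_1 = 7,  λ_2 = 5,  λ_3 = 1  (check: sum = 13 = tr ✓).

Step 4 — unit eigenvector for λ_1 = 7: v spans the null space of (Sigma - λ_1 I), whose rows are
  r_1 = (-2, -2, -2),  r_2 = (-2, -3, -1),  r_3 = (-2, -1, -3).
  v is orthogonal to every row, so take v ∝ r_1 × r_2 = ((-2)·(-1) - (-2)·(-3), (-2)·(-2) - (-2)·(-1), (-2)·(-3) - (-2)·(-2)) = (-4, 2, 2).
  Rescale (divide by 2; multiply by -1 so the first nonzero entry is positive): u = (2, -1, -1).
  ||u|| = √((2)² + (-1)² + (-1)²) = √(6) ≈ 2.4495,  v_1 = u/||u|| ≈ (0.8165, -0.4082, -0.4082) (||v_1|| = 1).

λ_1 = 7,  λ_2 = 5,  λ_3 = 1;  v_1 ≈ (0.8165, -0.4082, -0.4082)


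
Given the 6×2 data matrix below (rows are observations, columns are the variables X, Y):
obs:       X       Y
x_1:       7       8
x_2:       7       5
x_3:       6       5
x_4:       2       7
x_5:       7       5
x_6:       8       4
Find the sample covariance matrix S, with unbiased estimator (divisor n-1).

Step 1 — column means:
  mean(X) = (7 + 7 + 6 + 2 + 7 + 8) / 6 = 37/6 = 6.1667
  mean(Y) = (8 + 5 + 5 + 7 + 5 + 4) / 6 = 34/6 = 5.6667

Step 2 — sample covariance S[i,j] = (1/(n-1)) · Σ_k (x_{k,i} - mean_i) · (x_{k,j} - mean_j), with n-1 = 5.
  S[X,X] = ((0.8333)·(0.8333) + (0.8333)·(0.8333) + (-0.1667)·(-0.1667) + (-4.1667)·(-4.1667) + (0.8333)·(0.8333) + (1.8333)·(1.8333)) / 5 = 22.8333/5 = 4.5667
  S[X,Y] = ((0.8333)·(2.3333) + (0.8333)·(-0.6667) + (-0.1667)·(-0.6667) + (-4.1667)·(1.3333) + (0.8333)·(-0.6667) + (1.8333)·(-1.6667)) / 5 = -7.6667/5 = -1.5333
  S[Y,Y] = ((2.3333)·(2.3333) + (-0.6667)·(-0.6667) + (-0.6667)·(-0.6667) + (1.3333)·(1.3333) + (-0.6667)·(-0.6667) + (-1.6667)·(-1.6667)) / 5 = 11.3333/5 = 2.2667

S is symmetric (S[j,i] = S[i,j]). Assembling:

S = [[4.5667, -1.5333],
 [-1.5333, 2.2667]]


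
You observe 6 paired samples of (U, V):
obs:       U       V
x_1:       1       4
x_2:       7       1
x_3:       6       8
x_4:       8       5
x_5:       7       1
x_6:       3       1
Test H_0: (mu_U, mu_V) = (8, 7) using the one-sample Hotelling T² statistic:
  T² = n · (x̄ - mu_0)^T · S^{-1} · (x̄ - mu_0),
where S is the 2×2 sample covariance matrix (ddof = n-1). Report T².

Step 1 — sample mean vector:
  mean(U) = (1 + 7 + 6 + 8 + 7 + 3) / 6 = 32/6 = 5.3333
  mean(V) = (4 + 1 + 8 + 5 + 1 + 1) / 6 = 20/6 = 3.3333
  x̄ = (5.3333, 3.3333),  deviation x̄ - mu_0 = (5.3333, 3.3333) - (8, 7) = (-2.6667, -3.6667).

Step 2 — sample covariance matrix, S[i,j] = (1/(n-1)) · Σ_k (x_{k,i} - mean_i) · (x_{k,j} - mean_j), divisor n-1 = 5:
  S[U,U] = ((-4.3333)·(-4.3333) + (1.6667)·(1.6667) + (0.6667)·(0.6667) + (2.6667)·(2.6667) + (1.6667)·(1.6667) + (-2.3333)·(-2.3333)) / 5 = 37.3333/5 = 7.4667
  S[U,V] = ((-4.3333)·(0.6667) + (1.6667)·(-2.3333) + (0.6667)·(4.6667) + (2.6667)·(1.6667) + (1.6667)·(-2.3333) + (-2.3333)·(-2.3333)) / 5 = 2.3333/5 = 0.4667
  S[V,V] = ((0.6667)·(0.6667) + (-2.3333)·(-2.3333) + (4.6667)·(4.6667) + (1.6667)·(1.6667) + (-2.3333)·(-2.3333) + (-2.3333)·(-2.3333)) / 5 = 41.3333/5 = 8.2667
  S = [[7.4667, 0.4667],
 [0.4667, 8.2667]].

Step 3 — invert S. det(S) = 7.4667·8.2667 - (0.4667)² = 61.5067.
  S^{-1} = (1/det) · [[d, -b], [-b, a]] = [[0.1344, -0.0076],
 [-0.0076, 0.1214]].

Step 4 — quadratic form (x̄ - mu_0)^T · S^{-1} · (x̄ - mu_0):
  S^{-1} · (x̄ - mu_0) = (-0.3306, -0.4249),
  (x̄ - mu_0)^T · [...] = (-2.6667)·(-0.3306) + (-3.6667)·(-0.4249) = 2.4395.

Step 5 — scale by n: T² = 6 · 2.4395 = 14.6369.

T² ≈ 14.6369


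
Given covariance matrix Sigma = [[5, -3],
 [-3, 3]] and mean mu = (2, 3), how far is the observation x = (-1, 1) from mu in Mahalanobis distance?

Step 1 — centre the observation: (x - mu) = (-3, -2).

Step 2 — invert Sigma. det(Sigma) = 5·3 - (-3)² = 6.
  Sigma^{-1} = (1/det) · [[d, -b], [-b, a]] = [[0.5, 0.5],
 [0.5, 0.8333]].

Step 3 — form the quadratic (x - mu)^T · Sigma^{-1} · (x - mu):
  Sigma^{-1} · (x - mu) = (-2.5, -3.1667).
  (x - mu)^T · [Sigma^{-1} · (x - mu)] = (-3)·(-2.5) + (-2)·(-3.1667) = 13.8333.

Step 4 — take square root: d = √(13.8333) ≈ 3.7193.

d(x, mu) = √(13.8333) ≈ 3.7193


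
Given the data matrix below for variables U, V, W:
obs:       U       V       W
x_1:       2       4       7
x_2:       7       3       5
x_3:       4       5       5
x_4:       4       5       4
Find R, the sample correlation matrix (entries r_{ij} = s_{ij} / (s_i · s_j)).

Step 1 — column means:
  mean(U) = (2 + 7 + 4 + 4) / 4 = 17/4 = 4.25
  mean(V) = (4 + 3 + 5 + 5) / 4 = 17/4 = 4.25
  mean(W) = (7 + 5 + 5 + 4) / 4 = 21/4 = 5.25

Step 2 — sample variances and covariances s[i,j] = (1/(n-1)) · Σ_k (x_{k,i} - mean_i) · (x_{k,j} - mean_j), with n-1 = 3:
  s[U,U] = ((-2.25)·(-2.25) + (2.75)·(2.75) + (-0.25)·(-0.25) + (-0.25)·(-0.25)) / 3 = 12.75/3 = 4.25
  s[U,V] = ((-2.25)·(-0.25) + (2.75)·(-1.25) + (-0.25)·(0.75) + (-0.25)·(0.75)) / 3 = -3.25/3 = -1.0833
  s[U,W] = ((-2.25)·(1.75) + (2.75)·(-0.25) + (-0.25)·(-0.25) + (-0.25)·(-1.25)) / 3 = -4.25/3 = -1.4167
  s[V,V] = ((-0.25)·(-0.25) + (-1.25)·(-1.25) + (0.75)·(0.75) + (0.75)·(0.75)) / 3 = 2.75/3 = 0.9167
  s[V,W] = ((-0.25)·(1.75) + (-1.25)·(-0.25) + (0.75)·(-0.25) + (0.75)·(-1.25)) / 3 = -1.25/3 = -0.4167
  s[W,W] = ((1.75)·(1.75) + (-0.25)·(-0.25) + (-0.25)·(-0.25) + (-1.25)·(-1.25)) / 3 = 4.75/3 = 1.5833
  Sample standard deviations s_i = √(s[i,i]):
  s(U) = √(4.25) = 2.0616
  s(V) = √(0.9167) = 0.9574
  s(W) = √(1.5833) = 1.2583

Step 3 — r_{ij} = s_{ij} / (s_i · s_j):
  r[U,U] = 1 (diagonal).
  r[U,V] = -1.0833 / (2.0616 · 0.9574) = -1.0833 / 1.9738 = -0.5489
  r[U,W] = -1.4167 / (2.0616 · 1.2583) = -1.4167 / 2.5941 = -0.5461
  r[V,V] = 1 (diagonal).
  r[V,W] = -0.4167 / (0.9574 · 1.2583) = -0.4167 / 1.2047 = -0.3459
  r[W,W] = 1 (diagonal).

R is symmetric with unit diagonal. Assembling:

R = [[1, -0.5489, -0.5461],
 [-0.5489, 1, -0.3459],
 [-0.5461, -0.3459, 1]]


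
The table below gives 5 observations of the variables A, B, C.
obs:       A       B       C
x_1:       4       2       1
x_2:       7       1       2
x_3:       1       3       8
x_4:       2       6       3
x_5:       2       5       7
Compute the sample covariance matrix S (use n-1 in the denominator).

Step 1 — column means:
  mean(A) = (4 + 7 + 1 + 2 + 2) / 5 = 16/5 = 3.2
  mean(B) = (2 + 1 + 3 + 6 + 5) / 5 = 17/5 = 3.4
  mean(C) = (1 + 2 + 8 + 3 + 7) / 5 = 21/5 = 4.2

Step 2 — sample covariance S[i,j] = (1/(n-1)) · Σ_k (x_{k,i} - mean_i) · (x_{k,j} - mean_j), with n-1 = 4.
  S[A,A] = ((0.8)·(0.8) + (3.8)·(3.8) + (-2.2)·(-2.2) + (-1.2)·(-1.2) + (-1.2)·(-1.2)) / 4 = 22.8/4 = 5.7
  S[A,B] = ((0.8)·(-1.4) + (3.8)·(-2.4) + (-2.2)·(-0.4) + (-1.2)·(2.6) + (-1.2)·(1.6)) / 4 = -14.4/4 = -3.6
  S[A,C] = ((0.8)·(-3.2) + (3.8)·(-2.2) + (-2.2)·(3.8) + (-1.2)·(-1.2) + (-1.2)·(2.8)) / 4 = -21.2/4 = -5.3
  S[B,B] = ((-1.4)·(-1.4) + (-2.4)·(-2.4) + (-0.4)·(-0.4) + (2.6)·(2.6) + (1.6)·(1.6)) / 4 = 17.2/4 = 4.3
  S[B,C] = ((-1.4)·(-3.2) + (-2.4)·(-2.2) + (-0.4)·(3.8) + (2.6)·(-1.2) + (1.6)·(2.8)) / 4 = 9.6/4 = 2.4
  S[C,C] = ((-3.2)·(-3.2) + (-2.2)·(-2.2) + (3.8)·(3.8) + (-1.2)·(-1.2) + (2.8)·(2.8)) / 4 = 38.8/4 = 9.7

S is symmetric (S[j,i] = S[i,j]). Assembling:

S = [[5.7, -3.6, -5.3],
 [-3.6, 4.3, 2.4],
 [-5.3, 2.4, 9.7]]


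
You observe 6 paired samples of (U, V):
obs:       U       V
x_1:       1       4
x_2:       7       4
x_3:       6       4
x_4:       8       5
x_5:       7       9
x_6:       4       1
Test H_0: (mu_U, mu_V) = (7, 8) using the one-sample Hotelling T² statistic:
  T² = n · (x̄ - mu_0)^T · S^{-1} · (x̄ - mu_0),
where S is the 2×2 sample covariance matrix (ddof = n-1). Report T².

Step 1 — sample mean vector:
  mean(U) = (1 + 7 + 6 + 8 + 7 + 4) / 6 = 33/6 = 5.5
  mean(V) = (4 + 4 + 4 + 5 + 9 + 1) / 6 = 27/6 = 4.5
  x̄ = (5.5, 4.5),  deviation x̄ - mu_0 = (5.5, 4.5) - (7, 8) = (-1.5, -3.5).

Step 2 — sample covariance matrix, S[i,j] = (1/(n-1)) · Σ_k (x_{k,i} - mean_i) · (x_{k,j} - mean_j), divisor n-1 = 5:
  S[U,U] = ((-4.5)·(-4.5) + (1.5)·(1.5) + (0.5)·(0.5) + (2.5)·(2.5) + (1.5)·(1.5) + (-1.5)·(-1.5)) / 5 = 33.5/5 = 6.7
  S[U,V] = ((-4.5)·(-0.5) + (1.5)·(-0.5) + (0.5)·(-0.5) + (2.5)·(0.5) + (1.5)·(4.5) + (-1.5)·(-3.5)) / 5 = 14.5/5 = 2.9
  S[V,V] = ((-0.5)·(-0.5) + (-0.5)·(-0.5) + (-0.5)·(-0.5) + (0.5)·(0.5) + (4.5)·(4.5) + (-3.5)·(-3.5)) / 5 = 33.5/5 = 6.7
  S = [[6.7, 2.9],
 [2.9, 6.7]].

Step 3 — invert S. det(S) = 6.7·6.7 - (2.9)² = 36.48.
  S^{-1} = (1/det) · [[d, -b], [-b, a]] = [[0.1837, -0.0795],
 [-0.0795, 0.1837]].

Step 4 — quadratic form (x̄ - mu_0)^T · S^{-1} · (x̄ - mu_0):
  S^{-1} · (x̄ - mu_0) = (0.0027, -0.5236),
  (x̄ - mu_0)^T · [...] = (-1.5)·(0.0027) + (-3.5)·(-0.5236) = 1.8284.

Step 5 — scale by n: T² = 6 · 1.8284 = 10.9704.

T² ≈ 10.9704


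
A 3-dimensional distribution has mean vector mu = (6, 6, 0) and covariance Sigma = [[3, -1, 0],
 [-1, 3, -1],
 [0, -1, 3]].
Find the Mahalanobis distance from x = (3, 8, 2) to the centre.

Step 1 — centre the observation: (x - mu) = (-3, 2, 2).

Step 2 — invert Sigma (cofactor / det for 3×3, or solve directly):
  Sigma^{-1} = [[0.381, 0.1429, 0.0476],
 [0.1429, 0.4286, 0.1429],
 [0.0476, 0.1429, 0.381]].

Step 3 — form the quadratic (x - mu)^T · Sigma^{-1} · (x - mu):
  Sigma^{-1} · (x - mu) = (-0.7619, 0.7143, 0.9048).
  (x - mu)^T · [Sigma^{-1} · (x - mu)] = (-3)·(-0.7619) + (2)·(0.7143) + (2)·(0.9048) = 5.5238.

Step 4 — take square root: d = √(5.5238) ≈ 2.3503.

d(x, mu) = √(5.5238) ≈ 2.3503


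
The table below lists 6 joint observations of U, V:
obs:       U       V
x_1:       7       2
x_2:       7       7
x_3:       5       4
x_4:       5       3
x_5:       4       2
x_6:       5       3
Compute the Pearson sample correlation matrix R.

Step 1 — column means:
  mean(U) = (7 + 7 + 5 + 5 + 4 + 5) / 6 = 33/6 = 5.5
  mean(V) = (2 + 7 + 4 + 3 + 2 + 3) / 6 = 21/6 = 3.5

Step 2 — sample variances and covariances s[i,j] = (1/(n-1)) · Σ_k (x_{k,i} - mean_i) · (x_{k,j} - mean_j), with n-1 = 5:
  s[U,U] = ((1.5)·(1.5) + (1.5)·(1.5) + (-0.5)·(-0.5) + (-0.5)·(-0.5) + (-1.5)·(-1.5) + (-0.5)·(-0.5)) / 5 = 7.5/5 = 1.5
  s[U,V] = ((1.5)·(-1.5) + (1.5)·(3.5) + (-0.5)·(0.5) + (-0.5)·(-0.5) + (-1.5)·(-1.5) + (-0.5)·(-0.5)) / 5 = 5.5/5 = 1.1
  s[V,V] = ((-1.5)·(-1.5) + (3.5)·(3.5) + (0.5)·(0.5) + (-0.5)·(-0.5) + (-1.5)·(-1.5) + (-0.5)·(-0.5)) / 5 = 17.5/5 = 3.5
  Sample standard deviations s_i = √(s[i,i]):
  s(U) = √(1.5) = 1.2247
  s(V) = √(3.5) = 1.8708

Step 3 — r_{ij} = s_{ij} / (s_i · s_j):
  r[U,U] = 1 (diagonal).
  r[U,V] = 1.1 / (1.2247 · 1.8708) = 1.1 / 2.2913 = 0.4801
  r[V,V] = 1 (diagonal).

R is symmetric with unit diagonal. Assembling:

R = [[1, 0.4801],
 [0.4801, 1]]


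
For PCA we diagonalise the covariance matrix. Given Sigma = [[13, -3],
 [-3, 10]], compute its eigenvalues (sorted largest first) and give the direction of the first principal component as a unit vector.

Step 1 — characteristic polynomial of 2×2 Sigma:
  det(Sigma - λI) = λ² - trace · λ + det = 0.
  trace = 13 + 10 = 23, det = 13·10 - (-3)² = 121.
Step 2 — discriminant:
  Δ = trace² - 4·det = 529 - 484 = 45.
Step 3 — eigenvalues:
  λ = (trace ± √Δ)/2 = (23 ± 6.7082)/2,
  λ_1 = 14.8541,  λ_2 = 8.1459.

Step 4 — unit eigenvector for λ_1: solve (Sigma - λ_1 I)v = 0. First row:
  (13 - 14.8541)·v_x + (-3)·v_y = 0, i.e. (-1.8541)·v_x + (-3)·v_y = 0,
  so v ∝ (b, λ_1 - a) = (-3, 1.8541); multiply by -1 so the first entry is positive: u = (3, -1.8541).
  ||u|| = √((3)² + (-1.8541)²) = √(12.4377) ≈ 3.5267,
  v_1 = u/||u|| ≈ (0.8507, -0.5257) (||v_1|| = 1).

λ_1 = 14.8541,  λ_2 = 8.1459;  v_1 ≈ (0.8507, -0.5257)


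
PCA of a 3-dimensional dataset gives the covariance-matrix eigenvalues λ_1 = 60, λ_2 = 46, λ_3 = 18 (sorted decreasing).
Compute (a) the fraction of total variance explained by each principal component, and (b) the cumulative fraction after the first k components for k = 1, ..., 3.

Step 1 — total variance = trace(Sigma) = Σ λ_i = 60 + 46 + 18 = 124.

Step 2 — fraction explained by component i = λ_i / Σ λ:
  PC1: 60/124 = 0.4839
  PC2: 46/124 = 0.371
  PC3: 18/124 = 0.1452

Step 3 — cumulative fraction after k components = (λ_1 + ... + λ_k) / Σ λ:
  k = 1: 60/124 = 0.4839
  k = 2: (60 + 46)/124 = 106/124 = 0.8548
  k = 3: (60 + 46 + 18)/124 = 124/124 = 1

Summary (fraction, with percent):

explained: PC1 0.4839 (48.39%), PC2 0.371 (37.1%), PC3 0.1452 (14.52%);  cumulative: 0.4839, 0.8548, 1
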